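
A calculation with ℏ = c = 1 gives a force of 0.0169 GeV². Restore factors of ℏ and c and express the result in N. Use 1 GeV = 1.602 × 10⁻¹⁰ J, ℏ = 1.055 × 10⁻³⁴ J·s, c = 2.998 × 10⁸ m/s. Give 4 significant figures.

1.371 × 10⁴ N

Force is [E]/[L] = [E]²/(ℏc); restore (ℏc)⁻¹.
1 GeV² → 1/(ℏc) × (1 GeV in J)² = 8.114 × 10⁵ N.
Result: 0.0169 × 8.114 × 10⁵ = 1.371 × 10⁴ N.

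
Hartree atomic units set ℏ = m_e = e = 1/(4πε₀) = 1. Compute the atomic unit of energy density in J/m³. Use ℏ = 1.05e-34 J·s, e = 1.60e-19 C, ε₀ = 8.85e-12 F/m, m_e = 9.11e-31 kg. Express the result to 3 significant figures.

3.01e13 J/m³

From ℏ = m_e = e = 1/(4πε₀) = 1 the energy density scale is u_au = E_h/a₀³ = m_e⁴e¹⁰/((4πε₀)⁵ℏ⁸).
E_h = 4.38e-18 J
a₀ = 5.26e-11 m
E_h/a₀³ = 3.01e13 J/m³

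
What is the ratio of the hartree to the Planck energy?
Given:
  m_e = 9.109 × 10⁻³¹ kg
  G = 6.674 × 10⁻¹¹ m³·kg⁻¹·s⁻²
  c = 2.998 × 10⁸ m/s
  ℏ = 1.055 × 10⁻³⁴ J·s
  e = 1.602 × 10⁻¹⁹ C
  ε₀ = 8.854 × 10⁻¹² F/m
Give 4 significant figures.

2.225 × 10⁻²⁷

hartree: E_h = m_e e⁴/(4πε₀ℏ)² = 4.354 × 10⁻¹⁸ J
Planck energy: E_P = √(ℏc⁵/G) = 1.957 × 10⁹ J
ratio = 4.354 × 10⁻¹⁸ / 1.957 × 10⁹ = 2.225 × 10⁻²⁷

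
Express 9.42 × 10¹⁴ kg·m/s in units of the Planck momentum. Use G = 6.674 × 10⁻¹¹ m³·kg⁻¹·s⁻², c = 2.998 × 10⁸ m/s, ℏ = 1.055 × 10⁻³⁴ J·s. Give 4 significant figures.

Planck momentum: p_P = √(ℏc³/G) = 6.527 kg·m/s.
9.42 × 10¹⁴ / 6.527 = 1.443 × 10¹⁴

1.443 × 10¹⁴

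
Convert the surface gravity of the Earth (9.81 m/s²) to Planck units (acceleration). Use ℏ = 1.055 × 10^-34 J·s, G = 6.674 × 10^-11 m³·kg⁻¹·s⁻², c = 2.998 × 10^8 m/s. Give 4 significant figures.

1.764 × 10^-51

Planck acceleration: a_P = √(c⁷/(ℏG)) = 5.560 × 10^51 m/s².
9.81 / 5.560 × 10^51 = 1.764 × 10^-51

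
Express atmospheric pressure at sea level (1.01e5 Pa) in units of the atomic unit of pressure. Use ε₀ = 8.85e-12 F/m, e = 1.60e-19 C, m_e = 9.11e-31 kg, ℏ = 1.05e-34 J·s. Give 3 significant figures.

3.35e-9

atomic unit of pressure: P_au = E_h/a₀³ = m_e⁴e¹⁰/((4πε₀)⁵ℏ⁸) = 3.01e13 Pa.
1.01e5 / 3.01e13 = 3.35e-9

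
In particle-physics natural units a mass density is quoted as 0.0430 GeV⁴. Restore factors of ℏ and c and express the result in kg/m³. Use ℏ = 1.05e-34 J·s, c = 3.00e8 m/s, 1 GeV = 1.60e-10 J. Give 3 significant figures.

1.00e19 kg/m³

Mass density is [E]/(c²[L]³) = [E]⁴/(ℏ³c⁵).
1 GeV⁴ → 1/(ℏ³c⁵) × (1 GeV in J)⁴ = 2.33e20 kg/m³.
Result: 0.0430 × 2.33e20 = 1.00e19 kg/m³.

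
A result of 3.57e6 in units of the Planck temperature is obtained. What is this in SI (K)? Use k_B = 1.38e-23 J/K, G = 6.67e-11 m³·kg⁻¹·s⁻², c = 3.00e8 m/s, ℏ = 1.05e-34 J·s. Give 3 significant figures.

5.06e38 K

One Planck temperature: T_P = √(ℏc⁵/G) / k_B = 1.42e32 K.
3.57e6 × 1.42e32 K = 5.06e38 K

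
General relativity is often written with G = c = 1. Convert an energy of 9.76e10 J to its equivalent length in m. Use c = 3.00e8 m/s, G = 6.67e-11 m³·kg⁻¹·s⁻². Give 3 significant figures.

8.04e-34 m

Energy → length via G/c⁴.
9.76e10 J × (G/c⁴) = 8.04e-34 m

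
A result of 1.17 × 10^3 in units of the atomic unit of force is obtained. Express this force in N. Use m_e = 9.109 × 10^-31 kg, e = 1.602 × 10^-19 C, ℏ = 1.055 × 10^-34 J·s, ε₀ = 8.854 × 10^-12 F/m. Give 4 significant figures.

One atomic unit of force: F_au = E_h/a₀ = m_e²e⁶/((4πε₀)³ℏ⁴) = 8.220 × 10^-8 N.
1.17 × 10^3 × 8.220 × 10^-8 N = 9.617 × 10^-5 N

9.617 × 10^-5 N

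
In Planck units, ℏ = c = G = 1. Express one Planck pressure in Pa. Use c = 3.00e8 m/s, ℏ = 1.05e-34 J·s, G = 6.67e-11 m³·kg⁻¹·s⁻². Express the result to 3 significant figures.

4.68e113 Pa

From ℏ = c = G = 1 the pressure scale is p_P = c⁷/(ℏG²).
  = 2.19e59 / 4.67e-55
  = 4.68e113 Pa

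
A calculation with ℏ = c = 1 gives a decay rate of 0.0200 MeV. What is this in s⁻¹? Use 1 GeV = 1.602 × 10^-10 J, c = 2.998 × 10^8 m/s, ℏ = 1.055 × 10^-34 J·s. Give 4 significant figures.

A rate is [E]/ℏ; divide by ℏ.
1 GeV → 1/ℏ × (1 GeV in J) = 1.518 × 10^24 s⁻¹.
Convert the energy scale: 0.0200 MeV = 2.00 × 10^-5 GeV.
Result: 2.00 × 10^-5 × 1.518 × 10^24 = 3.037 × 10^19 s⁻¹.

3.037 × 10^19 s⁻¹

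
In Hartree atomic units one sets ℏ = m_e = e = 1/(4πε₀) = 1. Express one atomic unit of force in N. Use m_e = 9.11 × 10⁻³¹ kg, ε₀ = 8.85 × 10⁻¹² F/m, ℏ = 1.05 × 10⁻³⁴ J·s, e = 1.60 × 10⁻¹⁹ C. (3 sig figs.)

8.33 × 10⁻⁸ N

F_au = E_h/a₀ = m_e²e⁶/((4πε₀)³ℏ⁴)
E_h = 4.38 × 10⁻¹⁸ J
a₀ = 5.26 × 10⁻¹¹ m
E_h/a₀ = 8.33 × 10⁻⁸ N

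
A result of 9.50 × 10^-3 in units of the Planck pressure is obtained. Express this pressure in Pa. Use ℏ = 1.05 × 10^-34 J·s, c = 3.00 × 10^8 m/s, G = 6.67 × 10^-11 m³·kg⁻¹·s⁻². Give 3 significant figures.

One Planck pressure: p_P = c⁷/(ℏG²) = 4.68 × 10^113 Pa.
9.50 × 10^-3 × 4.68 × 10^113 Pa = 4.45 × 10^111 Pa

4.45 × 10^111 Pa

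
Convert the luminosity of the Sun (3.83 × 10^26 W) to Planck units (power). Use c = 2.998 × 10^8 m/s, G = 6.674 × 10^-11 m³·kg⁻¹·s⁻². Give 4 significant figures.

1.055 × 10^-26

Planck power: P_P = c⁵/G = 3.629 × 10^52 W.
3.83 × 10^26 / 3.629 × 10^52 = 1.055 × 10^-26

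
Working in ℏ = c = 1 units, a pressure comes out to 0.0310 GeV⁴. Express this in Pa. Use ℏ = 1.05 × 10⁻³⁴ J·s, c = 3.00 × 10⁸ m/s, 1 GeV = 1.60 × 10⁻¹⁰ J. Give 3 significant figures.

6.50 × 10³⁵ Pa

Pressure is [E]/[L]³ = [E]⁴/(ℏc)³.
1 GeV⁴ → 1/(ℏc)³ × (1 GeV in J)⁴ = 2.10 × 10³⁷ Pa.
Result: 0.0310 × 2.10 × 10³⁷ = 6.50 × 10³⁵ Pa.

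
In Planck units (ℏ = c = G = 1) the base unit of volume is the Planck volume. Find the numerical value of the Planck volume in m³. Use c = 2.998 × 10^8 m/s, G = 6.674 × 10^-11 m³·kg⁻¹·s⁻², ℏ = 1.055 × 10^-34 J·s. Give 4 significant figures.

4.224 × 10^-105 m³

V_P = (ℏG/c³)^(3/2)
  = √(1.784 × 10^-209)
  = 4.224 × 10^-105 m³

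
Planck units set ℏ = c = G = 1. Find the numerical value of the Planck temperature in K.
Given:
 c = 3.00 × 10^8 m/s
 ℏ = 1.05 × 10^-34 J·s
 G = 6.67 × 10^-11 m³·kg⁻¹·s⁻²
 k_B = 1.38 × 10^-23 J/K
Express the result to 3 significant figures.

1.42 × 10^32 K

The unique combination of the constants set to 1 with dimensions of temperature is T_P = √(ℏc⁵/G) / k_B.
  = √(3.83 × 10^18) × 7.25 × 10^22
  = 1.42 × 10^32 K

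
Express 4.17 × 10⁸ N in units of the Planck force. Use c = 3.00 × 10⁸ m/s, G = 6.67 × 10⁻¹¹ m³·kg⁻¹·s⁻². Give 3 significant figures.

3.43 × 10⁻³⁶

Planck force: F_P = c⁴/G = 1.21 × 10⁴⁴ N.
4.17 × 10⁸ / 1.21 × 10⁴⁴ = 3.43 × 10⁻³⁶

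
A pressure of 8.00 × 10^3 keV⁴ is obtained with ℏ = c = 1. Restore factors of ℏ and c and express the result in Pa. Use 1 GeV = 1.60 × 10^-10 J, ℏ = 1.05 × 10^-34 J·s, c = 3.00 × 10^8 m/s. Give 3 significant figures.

1.68 × 10^17 Pa

Pressure is [E]/[L]³ = [E]⁴/(ℏc)³.
1 GeV⁴ → 1/(ℏc)³ × (1 GeV in J)⁴ = 2.10 × 10^37 Pa.
Convert the energy scale: 8.00 × 10^3 keV⁴ = 8.00 × 10^-21 GeV⁴.
Result: 8.00 × 10^-21 × 2.10 × 10^37 = 1.68 × 10^17 Pa.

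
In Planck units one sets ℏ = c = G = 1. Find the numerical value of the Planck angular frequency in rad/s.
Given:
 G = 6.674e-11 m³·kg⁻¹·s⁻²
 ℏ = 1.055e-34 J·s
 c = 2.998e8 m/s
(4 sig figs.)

ω_P = √(c⁵/(ℏG))
  = √(3.440e86)
  = 1.855e43 rad/s

1.855e43 rad/s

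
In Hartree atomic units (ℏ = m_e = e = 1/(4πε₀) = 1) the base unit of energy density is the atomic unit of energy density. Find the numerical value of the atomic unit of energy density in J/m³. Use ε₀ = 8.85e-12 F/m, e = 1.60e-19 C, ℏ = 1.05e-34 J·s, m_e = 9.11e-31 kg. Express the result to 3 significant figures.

3.01e13 J/m³

u_au = E_h/a₀³ = m_e⁴e¹⁰/((4πε₀)⁵ℏ⁸)
E_h = 4.38e-18 J
a₀ = 5.26e-11 m
E_h/a₀³ = 3.01e13 J/m³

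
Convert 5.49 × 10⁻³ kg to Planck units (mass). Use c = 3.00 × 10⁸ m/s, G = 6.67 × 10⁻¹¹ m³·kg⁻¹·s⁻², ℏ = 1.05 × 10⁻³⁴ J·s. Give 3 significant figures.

2.53 × 10⁵

Planck mass: m_P = √(ℏc/G) = 2.17 × 10⁻⁸ kg.
5.49 × 10⁻³ / 2.17 × 10⁻⁸ = 2.53 × 10⁵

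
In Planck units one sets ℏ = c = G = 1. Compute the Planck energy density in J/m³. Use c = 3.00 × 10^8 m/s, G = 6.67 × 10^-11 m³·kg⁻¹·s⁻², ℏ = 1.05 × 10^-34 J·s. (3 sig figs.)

4.68 × 10^113 J/m³

u_P = c⁷/(ℏG²)
  = 2.19 × 10^59 / 4.67 × 10^-55
  = 4.68 × 10^113 J/m³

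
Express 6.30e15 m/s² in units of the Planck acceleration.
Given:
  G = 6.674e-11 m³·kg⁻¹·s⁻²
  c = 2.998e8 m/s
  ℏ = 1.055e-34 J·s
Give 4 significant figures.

1.133e-36

Planck acceleration: a_P = √(c⁷/(ℏG)) = 5.560e51 m/s².
6.30e15 / 5.560e51 = 1.133e-36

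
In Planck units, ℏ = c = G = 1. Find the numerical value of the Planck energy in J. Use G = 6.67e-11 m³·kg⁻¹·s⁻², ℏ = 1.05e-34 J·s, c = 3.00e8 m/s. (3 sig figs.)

1.96e9 J

The unique combination of the constants set to 1 with dimensions of energy is E_P = √(ℏc⁵/G).
  = √(3.83e18)
  = 1.96e9 J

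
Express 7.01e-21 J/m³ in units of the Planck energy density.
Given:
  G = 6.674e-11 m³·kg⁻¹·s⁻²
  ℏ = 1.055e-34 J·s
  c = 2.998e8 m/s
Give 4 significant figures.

1.513e-134

Planck energy density: u_P = c⁷/(ℏG²) = 4.632e113 J/m³.
7.01e-21 / 4.632e113 = 1.513e-134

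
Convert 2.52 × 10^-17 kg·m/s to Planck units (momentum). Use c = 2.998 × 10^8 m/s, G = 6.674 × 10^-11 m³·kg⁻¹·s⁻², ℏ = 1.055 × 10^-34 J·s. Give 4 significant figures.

3.861 × 10^-18

Planck momentum: p_P = √(ℏc³/G) = 6.527 kg·m/s.
2.52 × 10^-17 / 6.527 = 3.861 × 10^-18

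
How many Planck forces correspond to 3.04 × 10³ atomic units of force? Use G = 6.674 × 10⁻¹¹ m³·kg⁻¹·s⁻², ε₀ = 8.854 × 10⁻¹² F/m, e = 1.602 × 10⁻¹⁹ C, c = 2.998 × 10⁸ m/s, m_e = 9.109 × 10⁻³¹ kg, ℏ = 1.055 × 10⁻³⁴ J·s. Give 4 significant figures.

atomic unit of force: F_au = E_h/a₀ = m_e²e⁶/((4πε₀)³ℏ⁴) = 8.220 × 10⁻⁸ N
Planck force: F_P = c⁴/G = 1.210 × 10⁴⁴ N
3.04 × 10³ × 8.220 × 10⁻⁸ / 1.210 × 10⁴⁴ = 2.064 × 10⁻⁴⁸

2.064 × 10⁻⁴⁸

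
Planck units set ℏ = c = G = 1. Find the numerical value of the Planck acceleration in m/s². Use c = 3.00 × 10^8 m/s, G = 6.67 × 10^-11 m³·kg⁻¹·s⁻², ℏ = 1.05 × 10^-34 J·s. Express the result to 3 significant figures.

Dimensional analysis gives a_P = √(c⁷/(ℏG)).
  = √(3.12 × 10^103)
  = 5.59 × 10^51 m/s²

5.59 × 10^51 m/s²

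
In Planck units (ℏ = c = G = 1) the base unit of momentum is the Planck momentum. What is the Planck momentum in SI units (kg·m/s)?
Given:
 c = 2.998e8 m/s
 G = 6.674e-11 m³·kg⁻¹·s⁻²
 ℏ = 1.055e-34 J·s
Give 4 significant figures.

p_P = √(ℏc³/G)
  = √(42.60)
  = 6.527 kg·m/s

6.527 kg·m/s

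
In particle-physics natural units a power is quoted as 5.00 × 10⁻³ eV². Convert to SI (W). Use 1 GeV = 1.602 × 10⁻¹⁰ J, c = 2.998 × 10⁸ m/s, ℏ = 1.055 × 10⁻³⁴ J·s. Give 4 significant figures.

Power is [E]/[T] = [E]²/ℏ.
1 GeV² → 1/ℏ × (1 GeV in J)² = 2.433 × 10¹⁴ W.
Convert the energy scale: 5.00 × 10⁻³ eV² = 5.00 × 10⁻²¹ GeV².
Result: 5.00 × 10⁻²¹ × 2.433 × 10¹⁴ = 1.216 × 10⁻⁶ W.

1.216 × 10⁻⁶ W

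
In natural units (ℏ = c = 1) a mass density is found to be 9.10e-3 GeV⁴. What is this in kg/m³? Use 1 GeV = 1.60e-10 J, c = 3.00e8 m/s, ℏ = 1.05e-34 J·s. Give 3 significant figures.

2.12e18 kg/m³

Mass density is [E]/(c²[L]³) = [E]⁴/(ℏ³c⁵).
1 GeV⁴ → 1/(ℏ³c⁵) × (1 GeV in J)⁴ = 2.33e20 kg/m³.
Result: 9.10e-3 × 2.33e20 = 2.12e18 kg/m³.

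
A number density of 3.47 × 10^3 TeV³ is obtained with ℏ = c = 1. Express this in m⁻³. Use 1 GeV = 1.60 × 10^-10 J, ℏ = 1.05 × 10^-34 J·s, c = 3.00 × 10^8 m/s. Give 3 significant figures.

4.55 × 10^59 m⁻³

Number density is [L]⁻³ = [E]³/(ℏc)³.
1 GeV³ → 1/(ℏc)³ × (1 GeV in J)³ = 1.31 × 10^47 m⁻³.
Convert the energy scale: 3.47 × 10^3 TeV³ = 3.47 × 10^12 GeV³.
Result: 3.47 × 10^12 × 1.31 × 10^47 = 4.55 × 10^59 m⁻³.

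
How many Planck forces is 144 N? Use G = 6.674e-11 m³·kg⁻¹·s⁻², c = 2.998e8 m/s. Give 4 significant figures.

Planck force: F_P = c⁴/G = 1.210e44 N.
144 / 1.210e44 = 1.190e-42

1.190e-42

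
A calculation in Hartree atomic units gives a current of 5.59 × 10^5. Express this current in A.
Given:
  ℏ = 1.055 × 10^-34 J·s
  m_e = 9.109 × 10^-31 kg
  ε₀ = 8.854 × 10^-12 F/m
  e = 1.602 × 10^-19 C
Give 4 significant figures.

One atomic unit of electric current: I_au = e E_h/ℏ = m_e e⁵/((4πε₀)²ℏ³) = 6.612 × 10^-3 A.
5.59 × 10^5 × 6.612 × 10^-3 A = 3.696 × 10^3 A

3.696 × 10^3 A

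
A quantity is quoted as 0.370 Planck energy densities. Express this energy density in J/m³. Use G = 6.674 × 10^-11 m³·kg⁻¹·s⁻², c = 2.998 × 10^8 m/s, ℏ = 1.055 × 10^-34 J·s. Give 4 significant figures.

One Planck energy density: u_P = c⁷/(ℏG²) = 4.632 × 10^113 J/m³.
0.370 × 4.632 × 10^113 J/m³ = 1.714 × 10^113 J/m³

1.714 × 10^113 J/m³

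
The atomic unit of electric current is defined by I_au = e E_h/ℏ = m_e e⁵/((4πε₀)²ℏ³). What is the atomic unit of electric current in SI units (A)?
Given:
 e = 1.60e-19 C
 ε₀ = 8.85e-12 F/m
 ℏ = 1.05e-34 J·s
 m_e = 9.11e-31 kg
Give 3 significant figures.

6.67e-3 A

I_au = e E_h/ℏ = m_e e⁵/((4πε₀)²ℏ³)
E_h = 4.38e-18 J
e·E_h/ℏ = 6.67e-3 A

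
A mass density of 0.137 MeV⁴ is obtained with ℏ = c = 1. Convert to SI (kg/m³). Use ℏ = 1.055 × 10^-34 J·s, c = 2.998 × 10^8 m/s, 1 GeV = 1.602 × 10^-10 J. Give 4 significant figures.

Mass density is [E]/(c²[L]³) = [E]⁴/(ℏ³c⁵).
1 GeV⁴ → 1/(ℏ³c⁵) × (1 GeV in J)⁴ = 2.316 × 10^20 kg/m³.
Convert the energy scale: 0.137 MeV⁴ = 1.37 × 10^-13 GeV⁴.
Result: 1.37 × 10^-13 × 2.316 × 10^20 = 3.173 × 10^7 kg/m³.

3.173 × 10^7 kg/m³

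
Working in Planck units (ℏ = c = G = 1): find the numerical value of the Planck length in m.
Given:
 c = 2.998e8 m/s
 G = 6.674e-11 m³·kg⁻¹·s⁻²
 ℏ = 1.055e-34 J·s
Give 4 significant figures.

1.616e-35 m

From ℏ = c = G = 1 the length scale is ℓ_P = √(ℏG/c³).
  = √(2.613e-70)
  = 1.616e-35 m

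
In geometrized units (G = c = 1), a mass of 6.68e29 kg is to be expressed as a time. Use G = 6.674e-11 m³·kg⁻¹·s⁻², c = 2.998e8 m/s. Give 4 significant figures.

1.655e-6 s

Mass → time via G/c³.
6.68e29 kg × (G/c³) = 1.655e-6 s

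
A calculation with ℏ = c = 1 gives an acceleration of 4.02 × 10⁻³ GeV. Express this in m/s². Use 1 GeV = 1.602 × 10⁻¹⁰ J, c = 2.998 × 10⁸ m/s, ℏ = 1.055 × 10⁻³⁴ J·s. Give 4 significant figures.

Acceleration is [L]/[T]² = c·[E]/ℏ.
1 GeV → c/ℏ × (1 GeV in J) = 4.552 × 10³² m/s².
Result: 4.02 × 10⁻³ × 4.552 × 10³² = 1.830 × 10³⁰ m/s².

1.830 × 10³⁰ m/s²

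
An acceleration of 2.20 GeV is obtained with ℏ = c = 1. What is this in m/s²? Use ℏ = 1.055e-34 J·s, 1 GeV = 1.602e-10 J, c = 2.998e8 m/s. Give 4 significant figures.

1.002e33 m/s²

Acceleration is [L]/[T]² = c·[E]/ℏ.
1 GeV → c/ℏ × (1 GeV in J) = 4.552e32 m/s².
Result: 2.20 × 4.552e32 = 1.002e33 m/s².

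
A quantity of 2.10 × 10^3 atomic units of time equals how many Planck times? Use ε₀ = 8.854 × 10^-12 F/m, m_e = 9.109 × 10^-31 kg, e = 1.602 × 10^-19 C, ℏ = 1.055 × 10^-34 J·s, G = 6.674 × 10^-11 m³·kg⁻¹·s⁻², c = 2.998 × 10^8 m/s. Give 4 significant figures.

atomic unit of time: τ_au = (4πε₀)²ℏ³/(m_e e⁴) = 2.423 × 10^-17 s
Planck time: t_P = √(ℏG/c⁵) = 5.392 × 10^-44 s
2.10 × 10^3 × 2.423 × 10^-17 / 5.392 × 10^-44 = 9.437 × 10^29

9.437 × 10^29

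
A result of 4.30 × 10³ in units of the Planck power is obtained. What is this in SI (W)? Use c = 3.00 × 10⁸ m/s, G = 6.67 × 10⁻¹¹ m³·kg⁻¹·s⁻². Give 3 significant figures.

1.57 × 10⁵⁶ W

One Planck power: P_P = c⁵/G = 3.64 × 10⁵² W.
4.30 × 10³ × 3.64 × 10⁵² W = 1.57 × 10⁵⁶ W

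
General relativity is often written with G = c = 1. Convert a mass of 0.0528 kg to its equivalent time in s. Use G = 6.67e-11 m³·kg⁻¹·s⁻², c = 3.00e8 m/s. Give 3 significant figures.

Mass → time via G/c³.
0.0528 kg × (G/c³) = 1.30e-37 s

1.30e-37 s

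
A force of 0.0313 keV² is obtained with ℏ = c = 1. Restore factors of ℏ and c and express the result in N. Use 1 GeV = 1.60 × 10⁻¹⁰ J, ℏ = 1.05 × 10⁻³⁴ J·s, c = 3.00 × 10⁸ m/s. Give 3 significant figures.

2.54 × 10⁻⁸ N

Force is [E]/[L] = [E]²/(ℏc); restore (ℏc)⁻¹.
1 GeV² → 1/(ℏc) × (1 GeV in J)² = 8.13 × 10⁵ N.
Convert the energy scale: 0.0313 keV² = 3.13 × 10⁻¹⁴ GeV².
Result: 3.13 × 10⁻¹⁴ × 8.13 × 10⁵ = 2.54 × 10⁻⁸ N.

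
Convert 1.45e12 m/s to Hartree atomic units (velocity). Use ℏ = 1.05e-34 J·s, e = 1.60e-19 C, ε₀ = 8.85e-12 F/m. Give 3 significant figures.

atomic unit of velocity: v_au = e²/(4πε₀ℏ) = 2.19e6 m/s.
1.45e12 / 2.19e6 = 6.61e5

6.61e5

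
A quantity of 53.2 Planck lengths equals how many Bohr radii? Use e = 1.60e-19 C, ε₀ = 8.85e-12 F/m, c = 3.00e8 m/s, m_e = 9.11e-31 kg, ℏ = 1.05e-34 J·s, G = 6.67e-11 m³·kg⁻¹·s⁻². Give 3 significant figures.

1.63e-23

Planck length: ℓ_P = √(ℏG/c³) = 1.61e-35 m
Bohr radius: a₀ = 4πε₀ℏ²/(m_e e²) = 5.26e-11 m
53.2 × 1.61e-35 / 5.26e-11 = 1.63e-23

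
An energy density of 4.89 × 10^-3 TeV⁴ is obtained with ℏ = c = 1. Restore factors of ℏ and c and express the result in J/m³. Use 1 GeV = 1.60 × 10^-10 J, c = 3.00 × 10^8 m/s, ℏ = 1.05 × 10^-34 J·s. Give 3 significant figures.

[E]/[L]³ = [E]⁴/(ℏc)³; restore (ℏc)⁻³.
1 GeV⁴ → 1/(ℏc)³ × (1 GeV in J)⁴ = 2.10 × 10^37 J/m³.
Convert the energy scale: 4.89 × 10^-3 TeV⁴ = 4.89 × 10^9 GeV⁴.
Result: 4.89 × 10^9 × 2.10 × 10^37 = 1.03 × 10^47 J/m³.

1.03 × 10^47 J/m³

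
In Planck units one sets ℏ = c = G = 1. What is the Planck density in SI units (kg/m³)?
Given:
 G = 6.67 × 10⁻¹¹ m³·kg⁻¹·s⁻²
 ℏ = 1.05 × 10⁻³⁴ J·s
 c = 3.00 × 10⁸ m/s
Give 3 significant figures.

ρ_P = c⁵/(ℏG²)
  = 2.43 × 10⁴² / 4.67 × 10⁻⁵⁵
  = 5.20 × 10⁹⁶ kg/m³

5.20 × 10⁹⁶ kg/m³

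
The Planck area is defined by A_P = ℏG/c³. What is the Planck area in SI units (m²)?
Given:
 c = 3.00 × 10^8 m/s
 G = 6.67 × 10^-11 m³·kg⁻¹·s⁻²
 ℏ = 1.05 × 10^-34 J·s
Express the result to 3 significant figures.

2.59 × 10^-70 m²

A_P = ℏG/c³
  = 7.00 × 10^-45 / 2.70 × 10^25
  = 2.59 × 10^-70 m²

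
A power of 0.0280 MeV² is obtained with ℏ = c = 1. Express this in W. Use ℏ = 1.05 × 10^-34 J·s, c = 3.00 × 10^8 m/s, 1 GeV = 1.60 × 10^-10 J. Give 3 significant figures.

Power is [E]/[T] = [E]²/ℏ.
1 GeV² → 1/ℏ × (1 GeV in J)² = 2.44 × 10^14 W.
Convert the energy scale: 0.0280 MeV² = 2.80 × 10^-8 GeV².
Result: 2.80 × 10^-8 × 2.44 × 10^14 = 6.83 × 10^6 W.

6.83 × 10^6 W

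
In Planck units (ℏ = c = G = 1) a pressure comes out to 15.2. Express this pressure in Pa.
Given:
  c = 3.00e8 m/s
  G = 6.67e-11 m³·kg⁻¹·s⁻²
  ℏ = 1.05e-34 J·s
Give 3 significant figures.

One Planck pressure: p_P = c⁷/(ℏG²) = 4.68e113 Pa.
15.2 × 4.68e113 Pa = 7.12e114 Pa

7.12e114 Pa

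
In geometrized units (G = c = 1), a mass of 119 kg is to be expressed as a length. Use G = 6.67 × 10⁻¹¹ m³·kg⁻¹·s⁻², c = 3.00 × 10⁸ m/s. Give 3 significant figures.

In G = c = 1 units mass has dimensions of length; the conversion factor is G/c².
119 kg × (G/c²) = 8.82 × 10⁻²⁶ m

8.82 × 10⁻²⁶ m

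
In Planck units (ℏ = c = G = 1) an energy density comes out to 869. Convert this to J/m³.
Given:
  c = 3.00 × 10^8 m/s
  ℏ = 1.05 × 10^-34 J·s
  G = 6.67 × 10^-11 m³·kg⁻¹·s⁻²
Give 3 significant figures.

One Planck energy density: u_P = c⁷/(ℏG²) = 4.68 × 10^113 J/m³.
869 × 4.68 × 10^113 J/m³ = 4.07 × 10^116 J/m³

4.07 × 10^116 J/m³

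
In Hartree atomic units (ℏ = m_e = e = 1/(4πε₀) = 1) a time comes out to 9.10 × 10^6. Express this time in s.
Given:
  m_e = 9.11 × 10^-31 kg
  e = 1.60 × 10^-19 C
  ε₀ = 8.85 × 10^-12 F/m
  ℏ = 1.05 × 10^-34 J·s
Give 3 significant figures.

2.18 × 10^-10 s

One atomic unit of time: τ_au = (4πε₀)²ℏ³/(m_e e⁴) = 2.40 × 10^-17 s.
9.10 × 10^6 × 2.40 × 10^-17 s = 2.18 × 10^-10 s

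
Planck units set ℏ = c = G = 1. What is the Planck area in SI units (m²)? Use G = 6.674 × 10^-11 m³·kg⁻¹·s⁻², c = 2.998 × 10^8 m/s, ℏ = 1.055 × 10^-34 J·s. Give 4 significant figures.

From ℏ = c = G = 1 the area scale is A_P = ℏG/c³.
  = 7.041 × 10^-45 / 2.695 × 10^25
  = 2.613 × 10^-70 m²

2.613 × 10^-70 m²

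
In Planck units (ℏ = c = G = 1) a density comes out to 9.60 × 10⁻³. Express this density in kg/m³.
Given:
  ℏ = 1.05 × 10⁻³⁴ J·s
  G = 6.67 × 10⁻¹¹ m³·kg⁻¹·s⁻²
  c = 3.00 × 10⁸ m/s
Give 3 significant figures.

One Planck density: ρ_P = c⁵/(ℏG²) = 5.20 × 10⁹⁶ kg/m³.
9.60 × 10⁻³ × 5.20 × 10⁹⁶ kg/m³ = 4.99 × 10⁹⁴ kg/m³

4.99 × 10⁹⁴ kg/m³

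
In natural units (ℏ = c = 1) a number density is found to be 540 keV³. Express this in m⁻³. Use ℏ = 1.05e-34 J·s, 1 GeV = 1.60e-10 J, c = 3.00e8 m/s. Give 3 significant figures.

7.08e31 m⁻³

Number density is [L]⁻³ = [E]³/(ℏc)³.
1 GeV³ → 1/(ℏc)³ × (1 GeV in J)³ = 1.31e47 m⁻³.
Convert the energy scale: 540 keV³ = 5.40e-16 GeV³.
Result: 5.40e-16 × 1.31e47 = 7.08e31 m⁻³.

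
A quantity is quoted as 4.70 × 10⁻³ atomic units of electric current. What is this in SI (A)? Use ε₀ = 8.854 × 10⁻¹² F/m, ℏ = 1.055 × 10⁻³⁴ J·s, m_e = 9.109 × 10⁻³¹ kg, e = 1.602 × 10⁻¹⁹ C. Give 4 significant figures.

3.108 × 10⁻⁵ A

One atomic unit of electric current: I_au = e E_h/ℏ = m_e e⁵/((4πε₀)²ℏ³) = 6.612 × 10⁻³ A.
4.70 × 10⁻³ × 6.612 × 10⁻³ A = 3.108 × 10⁻⁵ A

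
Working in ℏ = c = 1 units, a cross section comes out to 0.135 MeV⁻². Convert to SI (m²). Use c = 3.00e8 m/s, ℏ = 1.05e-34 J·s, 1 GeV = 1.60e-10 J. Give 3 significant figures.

5.23e-27 m²

Area is [L]² = [E]⁻²·(ℏc)²; restore (ℏc)².
1 GeV⁻² → (ℏc)² × (1 GeV in J)⁻² = 3.88e-32 m².
Convert the energy scale: 0.135 MeV⁻² = 1.35e5 GeV⁻².
Result: 1.35e5 × 3.88e-32 = 5.23e-27 m².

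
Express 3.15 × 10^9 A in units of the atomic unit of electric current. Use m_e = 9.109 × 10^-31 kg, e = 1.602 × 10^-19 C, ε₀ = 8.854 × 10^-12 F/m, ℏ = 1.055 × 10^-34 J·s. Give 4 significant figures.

4.764 × 10^11

atomic unit of electric current: I_au = e E_h/ℏ = m_e e⁵/((4πε₀)²ℏ³) = 6.612 × 10^-3 A.
3.15 × 10^9 / 6.612 × 10^-3 = 4.764 × 10^11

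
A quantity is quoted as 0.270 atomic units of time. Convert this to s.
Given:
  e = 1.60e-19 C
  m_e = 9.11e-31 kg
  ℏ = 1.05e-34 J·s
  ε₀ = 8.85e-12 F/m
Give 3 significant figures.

One atomic unit of time: τ_au = (4πε₀)²ℏ³/(m_e e⁴) = 2.40e-17 s.
0.270 × 2.40e-17 s = 6.47e-18 s

6.47e-18 s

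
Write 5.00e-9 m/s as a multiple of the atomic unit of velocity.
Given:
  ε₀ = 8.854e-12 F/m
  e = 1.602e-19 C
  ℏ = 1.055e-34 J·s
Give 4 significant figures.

atomic unit of velocity: v_au = e²/(4πε₀ℏ) = 2.186e6 m/s.
5.00e-9 / 2.186e6 = 2.287e-15

2.287e-15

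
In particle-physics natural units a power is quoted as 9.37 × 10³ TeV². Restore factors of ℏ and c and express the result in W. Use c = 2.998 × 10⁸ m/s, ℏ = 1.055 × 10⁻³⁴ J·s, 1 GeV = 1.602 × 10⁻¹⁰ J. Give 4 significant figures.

2.279 × 10²⁴ W

Power is [E]/[T] = [E]²/ℏ.
1 GeV² → 1/ℏ × (1 GeV in J)² = 2.433 × 10¹⁴ W.
Convert the energy scale: 9.37 × 10³ TeV² = 9.37 × 10⁹ GeV².
Result: 9.37 × 10⁹ × 2.433 × 10¹⁴ = 2.279 × 10²⁴ W.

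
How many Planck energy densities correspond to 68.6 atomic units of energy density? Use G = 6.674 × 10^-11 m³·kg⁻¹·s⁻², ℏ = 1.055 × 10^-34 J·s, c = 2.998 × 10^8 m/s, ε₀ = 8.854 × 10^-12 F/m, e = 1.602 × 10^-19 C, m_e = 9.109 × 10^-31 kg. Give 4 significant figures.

atomic unit of energy density: u_au = E_h/a₀³ = m_e⁴e¹⁰/((4πε₀)⁵ℏ⁸) = 2.929 × 10^13 J/m³
Planck energy density: u_P = c⁷/(ℏG²) = 4.632 × 10^113 J/m³
68.6 × 2.929 × 10^13 / 4.632 × 10^113 = 4.338 × 10^-99

4.338 × 10^-99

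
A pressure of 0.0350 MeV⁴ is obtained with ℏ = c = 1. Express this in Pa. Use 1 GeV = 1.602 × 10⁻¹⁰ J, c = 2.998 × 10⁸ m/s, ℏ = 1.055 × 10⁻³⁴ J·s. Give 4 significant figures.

7.286 × 10²³ Pa

Pressure is [E]/[L]³ = [E]⁴/(ℏc)³.
1 GeV⁴ → 1/(ℏc)³ × (1 GeV in J)⁴ = 2.082 × 10³⁷ Pa.
Convert the energy scale: 0.0350 MeV⁴ = 3.50 × 10⁻¹⁴ GeV⁴.
Result: 3.50 × 10⁻¹⁴ × 2.082 × 10³⁷ = 7.286 × 10²³ Pa.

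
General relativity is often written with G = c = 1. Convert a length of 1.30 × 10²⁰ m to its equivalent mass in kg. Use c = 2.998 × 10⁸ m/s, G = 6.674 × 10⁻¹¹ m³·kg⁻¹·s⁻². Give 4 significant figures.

1.751 × 10⁴⁷ kg

Length → mass via c²/G.
1.30 × 10²⁰ m × (c²/G) = 1.751 × 10⁴⁷ kg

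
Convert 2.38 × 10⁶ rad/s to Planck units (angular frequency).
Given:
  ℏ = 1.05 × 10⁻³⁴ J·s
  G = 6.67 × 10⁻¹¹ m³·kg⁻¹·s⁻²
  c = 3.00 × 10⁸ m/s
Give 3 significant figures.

Planck angular frequency: ω_P = √(c⁵/(ℏG)) = 1.86 × 10⁴³ rad/s.
2.38 × 10⁶ / 1.86 × 10⁴³ = 1.28 × 10⁻³⁷

1.28 × 10⁻³⁷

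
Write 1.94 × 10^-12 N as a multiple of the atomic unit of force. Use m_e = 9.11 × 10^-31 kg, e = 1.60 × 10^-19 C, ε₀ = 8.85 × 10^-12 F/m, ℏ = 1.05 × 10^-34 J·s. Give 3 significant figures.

atomic unit of force: F_au = E_h/a₀ = m_e²e⁶/((4πε₀)³ℏ⁴) = 8.33 × 10^-8 N.
1.94 × 10^-12 / 8.33 × 10^-8 = 2.33 × 10^-5

2.33 × 10^-5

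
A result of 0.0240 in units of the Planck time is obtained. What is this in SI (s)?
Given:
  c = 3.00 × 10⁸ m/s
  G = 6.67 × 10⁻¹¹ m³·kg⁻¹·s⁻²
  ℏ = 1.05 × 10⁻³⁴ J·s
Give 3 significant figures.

1.29 × 10⁻⁴⁵ s

One Planck time: t_P = √(ℏG/c⁵) = 5.37 × 10⁻⁴⁴ s.
0.0240 × 5.37 × 10⁻⁴⁴ s = 1.29 × 10⁻⁴⁵ s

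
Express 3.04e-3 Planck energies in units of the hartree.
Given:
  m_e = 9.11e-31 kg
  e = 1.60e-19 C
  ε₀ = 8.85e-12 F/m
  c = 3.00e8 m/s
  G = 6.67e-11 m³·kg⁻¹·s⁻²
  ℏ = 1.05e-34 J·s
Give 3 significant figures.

1.36e24

Planck energy: E_P = √(ℏc⁵/G) = 1.96e9 J
hartree: E_h = m_e e⁴/(4πε₀ℏ)² = 4.38e-18 J
3.04e-3 × 1.96e9 / 4.38e-18 = 1.36e24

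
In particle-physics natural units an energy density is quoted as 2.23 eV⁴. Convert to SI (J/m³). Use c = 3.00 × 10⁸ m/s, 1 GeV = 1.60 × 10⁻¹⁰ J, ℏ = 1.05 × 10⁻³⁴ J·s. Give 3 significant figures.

46.8 J/m³

[E]/[L]³ = [E]⁴/(ℏc)³; restore (ℏc)⁻³.
1 GeV⁴ → 1/(ℏc)³ × (1 GeV in J)⁴ = 2.10 × 10³⁷ J/m³.
Convert the energy scale: 2.23 eV⁴ = 2.23 × 10⁻³⁶ GeV⁴.
Result: 2.23 × 10⁻³⁶ × 2.10 × 10³⁷ = 46.8 J/m³.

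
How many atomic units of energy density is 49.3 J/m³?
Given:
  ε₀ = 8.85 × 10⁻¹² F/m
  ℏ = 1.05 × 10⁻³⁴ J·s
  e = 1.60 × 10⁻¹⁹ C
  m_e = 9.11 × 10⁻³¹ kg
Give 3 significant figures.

atomic unit of energy density: u_au = E_h/a₀³ = m_e⁴e¹⁰/((4πε₀)⁵ℏ⁸) = 3.01 × 10¹³ J/m³.
49.3 / 3.01 × 10¹³ = 1.64 × 10⁻¹²

1.64 × 10⁻¹²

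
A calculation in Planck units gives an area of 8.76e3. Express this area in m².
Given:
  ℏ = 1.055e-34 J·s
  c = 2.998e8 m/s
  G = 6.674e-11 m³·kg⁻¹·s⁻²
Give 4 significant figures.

One Planck area: A_P = ℏG/c³ = 2.613e-70 m².
8.76e3 × 2.613e-70 m² = 2.289e-66 m²

2.289e-66 m²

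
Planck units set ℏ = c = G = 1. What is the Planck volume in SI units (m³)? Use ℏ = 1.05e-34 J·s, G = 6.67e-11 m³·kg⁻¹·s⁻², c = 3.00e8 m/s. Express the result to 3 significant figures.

From ℏ = c = G = 1 the volume scale is V_P = (ℏG/c³)^(3/2).
  = √(1.75e-209)
  = 4.18e-105 m³

4.18e-105 m³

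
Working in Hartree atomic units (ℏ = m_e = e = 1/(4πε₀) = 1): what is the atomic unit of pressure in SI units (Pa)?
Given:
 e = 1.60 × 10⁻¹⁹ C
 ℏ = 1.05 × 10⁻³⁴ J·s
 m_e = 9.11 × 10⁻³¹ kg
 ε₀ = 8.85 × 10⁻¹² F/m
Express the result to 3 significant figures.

The unique combination of the constants set to 1 with dimensions of pressure is P_au = E_h/a₀³ = m_e⁴e¹⁰/((4πε₀)⁵ℏ⁸).
E_h = 4.38 × 10⁻¹⁸ J
a₀ = 5.26 × 10⁻¹¹ m
E_h/a₀³ = 3.01 × 10¹³ Pa

3.01 × 10¹³ Pa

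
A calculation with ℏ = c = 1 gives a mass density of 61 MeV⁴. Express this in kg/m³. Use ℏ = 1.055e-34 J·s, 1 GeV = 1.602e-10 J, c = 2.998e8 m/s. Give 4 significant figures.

1.413e10 kg/m³

Mass density is [E]/(c²[L]³) = [E]⁴/(ℏ³c⁵).
1 GeV⁴ → 1/(ℏ³c⁵) × (1 GeV in J)⁴ = 2.316e20 kg/m³.
Convert the energy scale: 61 MeV⁴ = 6.10e-11 GeV⁴.
Result: 6.10e-11 × 2.316e20 = 1.413e10 kg/m³.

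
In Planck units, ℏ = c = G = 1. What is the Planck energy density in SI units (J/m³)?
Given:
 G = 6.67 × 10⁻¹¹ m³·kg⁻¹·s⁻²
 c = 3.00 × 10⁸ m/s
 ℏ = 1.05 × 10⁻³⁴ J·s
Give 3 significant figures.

4.68 × 10¹¹³ J/m³

From ℏ = c = G = 1 the energy density scale is u_P = c⁷/(ℏG²).
  = 2.19 × 10⁵⁹ / 4.67 × 10⁻⁵⁵
  = 4.68 × 10¹¹³ J/m³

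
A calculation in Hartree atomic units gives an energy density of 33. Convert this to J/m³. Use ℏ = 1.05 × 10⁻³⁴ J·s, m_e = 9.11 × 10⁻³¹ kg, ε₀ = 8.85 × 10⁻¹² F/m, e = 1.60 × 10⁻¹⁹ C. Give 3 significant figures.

One atomic unit of energy density: u_au = E_h/a₀³ = m_e⁴e¹⁰/((4πε₀)⁵ℏ⁸) = 3.01 × 10¹³ J/m³.
33 × 3.01 × 10¹³ J/m³ = 9.94 × 10¹⁴ J/m³

9.94 × 10¹⁴ J/m³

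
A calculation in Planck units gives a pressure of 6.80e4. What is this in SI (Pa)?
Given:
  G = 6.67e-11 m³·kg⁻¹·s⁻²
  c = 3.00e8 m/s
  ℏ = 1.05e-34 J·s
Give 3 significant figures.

3.18e118 Pa

One Planck pressure: p_P = c⁷/(ℏG²) = 4.68e113 Pa.
6.80e4 × 4.68e113 Pa = 3.18e118 Pa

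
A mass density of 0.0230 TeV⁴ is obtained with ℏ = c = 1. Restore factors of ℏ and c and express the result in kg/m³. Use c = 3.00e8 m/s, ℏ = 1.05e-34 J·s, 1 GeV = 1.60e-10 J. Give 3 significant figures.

Mass density is [E]/(c²[L]³) = [E]⁴/(ℏ³c⁵).
1 GeV⁴ → 1/(ℏ³c⁵) × (1 GeV in J)⁴ = 2.33e20 kg/m³.
Convert the energy scale: 0.0230 TeV⁴ = 2.30e10 GeV⁴.
Result: 2.30e10 × 2.33e20 = 5.36e30 kg/m³.

5.36e30 kg/m³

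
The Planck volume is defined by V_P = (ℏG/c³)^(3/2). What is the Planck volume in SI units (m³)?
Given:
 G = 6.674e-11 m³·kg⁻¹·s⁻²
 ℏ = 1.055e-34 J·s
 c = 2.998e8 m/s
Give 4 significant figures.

V_P = (ℏG/c³)^(3/2)
  = √(1.784e-209)
  = 4.224e-105 m³

4.224e-105 m³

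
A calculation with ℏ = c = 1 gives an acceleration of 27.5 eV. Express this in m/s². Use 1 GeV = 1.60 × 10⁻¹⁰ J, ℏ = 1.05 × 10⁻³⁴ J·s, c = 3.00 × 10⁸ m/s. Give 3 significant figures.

1.26 × 10²⁵ m/s²

Acceleration is [L]/[T]² = c·[E]/ℏ.
1 GeV → c/ℏ × (1 GeV in J) = 4.57 × 10³² m/s².
Convert the energy scale: 27.5 eV = 2.75 × 10⁻⁸ GeV.
Result: 2.75 × 10⁻⁸ × 4.57 × 10³² = 1.26 × 10²⁵ m/s².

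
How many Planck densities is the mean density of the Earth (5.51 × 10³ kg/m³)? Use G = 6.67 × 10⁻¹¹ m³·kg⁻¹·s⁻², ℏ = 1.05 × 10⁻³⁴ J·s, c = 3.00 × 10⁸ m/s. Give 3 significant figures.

1.06 × 10⁻⁹³

Planck density: ρ_P = c⁵/(ℏG²) = 5.20 × 10⁹⁶ kg/m³.
5.51 × 10³ / 5.20 × 10⁹⁶ = 1.06 × 10⁻⁹³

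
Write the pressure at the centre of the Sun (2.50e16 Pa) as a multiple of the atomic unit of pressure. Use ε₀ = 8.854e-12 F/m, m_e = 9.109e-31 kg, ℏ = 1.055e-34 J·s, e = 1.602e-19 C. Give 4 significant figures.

853.5

atomic unit of pressure: P_au = E_h/a₀³ = m_e⁴e¹⁰/((4πε₀)⁵ℏ⁸) = 2.929e13 Pa.
2.50e16 / 2.929e13 = 853.5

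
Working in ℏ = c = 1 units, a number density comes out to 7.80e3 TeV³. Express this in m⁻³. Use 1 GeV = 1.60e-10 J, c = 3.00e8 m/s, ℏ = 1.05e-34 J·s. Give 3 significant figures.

1.02e60 m⁻³

Number density is [L]⁻³ = [E]³/(ℏc)³.
1 GeV³ → 1/(ℏc)³ × (1 GeV in J)³ = 1.31e47 m⁻³.
Convert the energy scale: 7.80e3 TeV³ = 7.80e12 GeV³.
Result: 7.80e12 × 1.31e47 = 1.02e60 m⁻³.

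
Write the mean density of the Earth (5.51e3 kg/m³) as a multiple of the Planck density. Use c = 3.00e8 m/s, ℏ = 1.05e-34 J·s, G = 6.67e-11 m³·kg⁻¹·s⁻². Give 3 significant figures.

Planck density: ρ_P = c⁵/(ℏG²) = 5.20e96 kg/m³.
5.51e3 / 5.20e96 = 1.06e-93

1.06e-93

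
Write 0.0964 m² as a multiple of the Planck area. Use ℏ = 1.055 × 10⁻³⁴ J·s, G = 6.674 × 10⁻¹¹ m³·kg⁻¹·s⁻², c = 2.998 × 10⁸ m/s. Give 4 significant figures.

3.689 × 10⁶⁸

Planck area: A_P = ℏG/c³ = 2.613 × 10⁻⁷⁰ m².
0.0964 / 2.613 × 10⁻⁷⁰ = 3.689 × 10⁶⁸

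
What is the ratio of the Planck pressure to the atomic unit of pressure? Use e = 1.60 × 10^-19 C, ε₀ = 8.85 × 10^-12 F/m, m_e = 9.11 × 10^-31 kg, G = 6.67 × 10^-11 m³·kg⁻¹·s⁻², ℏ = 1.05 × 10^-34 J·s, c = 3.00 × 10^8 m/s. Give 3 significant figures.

1.55 × 10^100

Planck pressure: p_P = c⁷/(ℏG²) = 4.68 × 10^113 Pa
atomic unit of pressure: P_au = E_h/a₀³ = m_e⁴e¹⁰/((4πε₀)⁵ℏ⁸) = 3.01 × 10^13 Pa
ratio = 4.68 × 10^113 / 3.01 × 10^13 = 1.55 × 10^100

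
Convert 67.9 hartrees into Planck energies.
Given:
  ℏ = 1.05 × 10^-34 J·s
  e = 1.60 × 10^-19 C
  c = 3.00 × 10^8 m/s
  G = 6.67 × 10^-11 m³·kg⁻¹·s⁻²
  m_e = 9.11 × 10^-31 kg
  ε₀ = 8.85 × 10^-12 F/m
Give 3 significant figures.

hartree: E_h = m_e e⁴/(4πε₀ℏ)² = 4.38 × 10^-18 J
Planck energy: E_P = √(ℏc⁵/G) = 1.96 × 10^9 J
67.9 × 4.38 × 10^-18 / 1.96 × 10^9 = 1.52 × 10^-25

1.52 × 10^-25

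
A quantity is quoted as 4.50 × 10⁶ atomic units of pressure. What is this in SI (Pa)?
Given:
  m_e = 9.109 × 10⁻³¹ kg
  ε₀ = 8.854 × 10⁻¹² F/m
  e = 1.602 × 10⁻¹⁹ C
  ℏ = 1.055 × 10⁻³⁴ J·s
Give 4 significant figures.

One atomic unit of pressure: P_au = E_h/a₀³ = m_e⁴e¹⁰/((4πε₀)⁵ℏ⁸) = 2.929 × 10¹³ Pa.
4.50 × 10⁶ × 2.929 × 10¹³ Pa = 1.318 × 10²⁰ Pa

1.318 × 10²⁰ Pa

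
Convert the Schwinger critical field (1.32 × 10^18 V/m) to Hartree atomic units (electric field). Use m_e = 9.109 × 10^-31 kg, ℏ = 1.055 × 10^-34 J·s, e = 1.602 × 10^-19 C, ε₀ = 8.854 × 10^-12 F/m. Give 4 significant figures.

2.573 × 10^6

atomic unit of electric field: E_au = E_h/(e a₀) = m_e²e⁵/((4πε₀)³ℏ⁴) = 5.131 × 10^11 V/m.
1.32 × 10^18 / 5.131 × 10^11 = 2.573 × 10^6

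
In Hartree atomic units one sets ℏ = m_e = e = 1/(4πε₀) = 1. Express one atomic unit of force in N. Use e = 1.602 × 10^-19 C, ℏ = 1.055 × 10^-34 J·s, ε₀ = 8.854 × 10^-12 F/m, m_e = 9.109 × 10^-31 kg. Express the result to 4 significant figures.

F_au = E_h/a₀ = m_e²e⁶/((4πε₀)³ℏ⁴)
E_h = 4.354 × 10^-18 J
a₀ = 5.297 × 10^-11 m
E_h/a₀ = 8.220 × 10^-8 N

8.220 × 10^-8 N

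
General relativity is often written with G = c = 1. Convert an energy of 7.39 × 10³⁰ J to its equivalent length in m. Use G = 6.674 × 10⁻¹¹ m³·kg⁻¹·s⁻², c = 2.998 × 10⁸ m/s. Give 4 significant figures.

Energy → length via G/c⁴.
7.39 × 10³⁰ J × (G/c⁴) = 6.105 × 10⁻¹⁴ m

6.105 × 10⁻¹⁴ m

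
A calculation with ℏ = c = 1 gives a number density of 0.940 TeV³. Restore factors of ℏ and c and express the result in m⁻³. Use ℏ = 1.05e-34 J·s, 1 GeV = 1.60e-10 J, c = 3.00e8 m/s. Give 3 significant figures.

Number density is [L]⁻³ = [E]³/(ℏc)³.
1 GeV³ → 1/(ℏc)³ × (1 GeV in J)³ = 1.31e47 m⁻³.
Convert the energy scale: 0.940 TeV³ = 9.40e8 GeV³.
Result: 9.40e8 × 1.31e47 = 1.23e56 m⁻³.

1.23e56 m⁻³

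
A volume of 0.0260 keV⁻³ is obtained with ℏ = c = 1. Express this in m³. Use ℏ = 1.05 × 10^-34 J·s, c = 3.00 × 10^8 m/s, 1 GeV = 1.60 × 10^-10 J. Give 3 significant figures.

1.98 × 10^-31 m³

Volume is [L]³ = [E]⁻³·(ℏc)³.
1 GeV⁻³ → (ℏc)³ × (1 GeV in J)⁻³ = 7.63 × 10^-48 m³.
Convert the energy scale: 0.0260 keV⁻³ = 2.60 × 10^16 GeV⁻³.
Result: 2.60 × 10^16 × 7.63 × 10^-48 = 1.98 × 10^-31 m³.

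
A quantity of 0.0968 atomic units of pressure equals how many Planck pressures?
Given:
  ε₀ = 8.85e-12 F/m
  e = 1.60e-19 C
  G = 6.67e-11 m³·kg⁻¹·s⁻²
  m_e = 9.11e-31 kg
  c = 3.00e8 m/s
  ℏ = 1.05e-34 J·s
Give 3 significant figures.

atomic unit of pressure: P_au = E_h/a₀³ = m_e⁴e¹⁰/((4πε₀)⁵ℏ⁸) = 3.01e13 Pa
Planck pressure: p_P = c⁷/(ℏG²) = 4.68e113 Pa
0.0968 × 3.01e13 / 4.68e113 = 6.23e-102

6.23e-102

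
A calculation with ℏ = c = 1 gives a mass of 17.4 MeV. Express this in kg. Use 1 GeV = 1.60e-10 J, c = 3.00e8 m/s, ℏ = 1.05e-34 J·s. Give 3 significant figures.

Mass is [E]/c²; divide by c².
1 GeV → 1/c² × (1 GeV in J) = 1.78e-27 kg.
Convert the energy scale: 17.4 MeV = 0.0174 GeV.
Result: 0.0174 × 1.78e-27 = 3.09e-29 kg.

3.09e-29 kg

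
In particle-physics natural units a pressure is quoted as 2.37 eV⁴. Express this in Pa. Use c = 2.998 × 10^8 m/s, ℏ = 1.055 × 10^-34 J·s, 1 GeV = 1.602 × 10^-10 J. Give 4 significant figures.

49.33 Pa

Pressure is [E]/[L]³ = [E]⁴/(ℏc)³.
1 GeV⁴ → 1/(ℏc)³ × (1 GeV in J)⁴ = 2.082 × 10^37 Pa.
Convert the energy scale: 2.37 eV⁴ = 2.37 × 10^-36 GeV⁴.
Result: 2.37 × 10^-36 × 2.082 × 10^37 = 49.33 Pa.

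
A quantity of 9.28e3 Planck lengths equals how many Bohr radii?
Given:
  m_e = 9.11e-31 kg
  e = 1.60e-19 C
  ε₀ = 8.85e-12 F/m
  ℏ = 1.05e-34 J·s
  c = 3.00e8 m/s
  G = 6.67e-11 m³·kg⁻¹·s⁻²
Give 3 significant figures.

2.84e-21

Planck length: ℓ_P = √(ℏG/c³) = 1.61e-35 m
Bohr radius: a₀ = 4πε₀ℏ²/(m_e e²) = 5.26e-11 m
9.28e3 × 1.61e-35 / 5.26e-11 = 2.84e-21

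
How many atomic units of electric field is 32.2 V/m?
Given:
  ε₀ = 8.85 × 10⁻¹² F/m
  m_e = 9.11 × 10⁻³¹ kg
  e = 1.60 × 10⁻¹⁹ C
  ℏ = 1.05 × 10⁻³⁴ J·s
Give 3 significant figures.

6.19 × 10⁻¹¹

atomic unit of electric field: E_au = E_h/(e a₀) = m_e²e⁵/((4πε₀)³ℏ⁴) = 5.20 × 10¹¹ V/m.
32.2 / 5.20 × 10¹¹ = 6.19 × 10⁻¹¹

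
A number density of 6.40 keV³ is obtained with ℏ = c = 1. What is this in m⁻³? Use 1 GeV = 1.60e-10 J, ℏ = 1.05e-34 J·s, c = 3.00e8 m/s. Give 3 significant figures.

Number density is [L]⁻³ = [E]³/(ℏc)³.
1 GeV³ → 1/(ℏc)³ × (1 GeV in J)³ = 1.31e47 m⁻³.
Convert the energy scale: 6.40 keV³ = 6.40e-18 GeV³.
Result: 6.40e-18 × 1.31e47 = 8.39e29 m⁻³.

8.39e29 m⁻³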